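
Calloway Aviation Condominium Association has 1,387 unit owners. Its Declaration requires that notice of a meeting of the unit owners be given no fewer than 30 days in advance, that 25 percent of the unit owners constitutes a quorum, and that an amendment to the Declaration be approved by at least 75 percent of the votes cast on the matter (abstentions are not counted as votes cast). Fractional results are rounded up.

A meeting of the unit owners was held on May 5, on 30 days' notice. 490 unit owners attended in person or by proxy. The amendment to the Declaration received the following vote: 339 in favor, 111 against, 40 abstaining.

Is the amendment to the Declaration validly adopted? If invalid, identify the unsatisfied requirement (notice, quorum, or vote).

Notice: 30 days given; 30 required. Satisfied.
Quorum: 25% of 1,387 = 346.75, rounded up to 347; 490 present. Satisfied.
Vote: requires three-fourths of the votes cast (490 − 40 abstaining = 450); 3/4 of 450 = 337.50, rounded up to 338, so 338 needed; 339 in favor. Satisfied.

Valid — all requirements satisfied.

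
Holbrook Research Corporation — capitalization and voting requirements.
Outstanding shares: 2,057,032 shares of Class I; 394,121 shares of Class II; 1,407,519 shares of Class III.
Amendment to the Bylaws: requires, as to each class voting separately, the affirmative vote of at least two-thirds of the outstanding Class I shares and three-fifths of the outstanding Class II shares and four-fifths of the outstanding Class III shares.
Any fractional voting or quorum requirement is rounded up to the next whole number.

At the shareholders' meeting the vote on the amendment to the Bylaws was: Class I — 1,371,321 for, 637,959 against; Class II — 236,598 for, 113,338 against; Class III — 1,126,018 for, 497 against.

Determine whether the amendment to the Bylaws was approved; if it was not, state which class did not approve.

Not approved — the Class I shares did not give the required vote.

Class I: 2/3 of 2057032 = 1371354.67, rounded up to 1371355; 1,371,355 required, 1,371,321 in favor — not approved.
Class II: 3/5 of 394121 = 236472.60, rounded up to 236473; 236,473 required, 236,598 in favor — approved.
Class III: 4/5 of 1407519 = 1126015.20, rounded up to 1126016; 1,126,016 required, 1,126,018 in favor — approved.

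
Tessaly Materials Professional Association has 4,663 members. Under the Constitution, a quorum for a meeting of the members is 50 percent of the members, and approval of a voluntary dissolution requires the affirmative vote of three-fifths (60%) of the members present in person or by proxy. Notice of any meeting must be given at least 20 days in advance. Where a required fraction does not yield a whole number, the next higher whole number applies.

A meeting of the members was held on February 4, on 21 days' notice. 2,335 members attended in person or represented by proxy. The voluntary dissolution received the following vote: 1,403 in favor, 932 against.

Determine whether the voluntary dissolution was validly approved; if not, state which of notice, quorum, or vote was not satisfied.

Notice: 21 days given; 20 required. Satisfied.
Quorum: 50% of 4,663 = 2,331.50, rounded up to 2,332; 2,335 present. Satisfied.
Vote: requires three-fifths of those present (2,335); 3/5 of 2335 = 1401, so 1,401 needed; 1,403 in favor. Satisfied.

Valid — all requirements satisfied.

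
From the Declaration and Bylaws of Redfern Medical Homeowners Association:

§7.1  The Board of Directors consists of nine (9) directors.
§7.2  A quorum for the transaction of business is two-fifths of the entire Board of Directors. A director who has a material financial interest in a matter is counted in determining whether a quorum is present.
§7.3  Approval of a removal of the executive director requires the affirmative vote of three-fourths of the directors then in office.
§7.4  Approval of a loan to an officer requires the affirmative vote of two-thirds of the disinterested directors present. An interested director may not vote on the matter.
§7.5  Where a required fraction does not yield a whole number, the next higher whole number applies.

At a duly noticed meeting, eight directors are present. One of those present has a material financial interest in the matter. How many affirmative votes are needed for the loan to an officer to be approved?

5

The loan to an officer requires two-thirds of the disinterested directors present (8 − 1 = 7).
2/3 of 7 = 4.67, rounded up to 5.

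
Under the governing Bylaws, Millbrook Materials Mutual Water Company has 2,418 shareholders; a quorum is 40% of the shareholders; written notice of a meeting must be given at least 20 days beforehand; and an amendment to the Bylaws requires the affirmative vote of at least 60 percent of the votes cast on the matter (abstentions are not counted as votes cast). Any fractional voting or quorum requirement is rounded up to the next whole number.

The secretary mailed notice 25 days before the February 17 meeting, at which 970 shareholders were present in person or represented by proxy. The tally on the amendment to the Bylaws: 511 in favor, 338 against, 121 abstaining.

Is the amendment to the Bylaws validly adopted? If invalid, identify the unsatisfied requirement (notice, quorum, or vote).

Valid — all requirements satisfied.

Notice: 25 days given; 20 required. Satisfied.
Quorum: 40% of 2,418 = 967.20, rounded up to 968; 970 present. Satisfied.
Vote: requires three-fifths of the votes cast (970 − 121 abstaining = 849); 3/5 of 849 = 509.40, rounded up to 510, so 510 needed; 511 in favor. Satisfied.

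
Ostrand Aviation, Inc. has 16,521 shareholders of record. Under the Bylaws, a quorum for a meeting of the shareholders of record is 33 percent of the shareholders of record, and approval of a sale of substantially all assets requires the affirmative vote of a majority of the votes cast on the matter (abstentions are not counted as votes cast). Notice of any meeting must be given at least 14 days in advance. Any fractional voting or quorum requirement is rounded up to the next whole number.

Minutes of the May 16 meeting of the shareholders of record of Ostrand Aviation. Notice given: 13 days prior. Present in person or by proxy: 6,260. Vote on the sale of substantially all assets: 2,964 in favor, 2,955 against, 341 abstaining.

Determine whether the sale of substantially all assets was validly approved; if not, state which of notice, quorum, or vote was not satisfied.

Invalid — notice requirement not satisfied.

Notice: 13 days given; 14 required. Not satisfied.
Quorum: 33% of 16,521 = 5,451.93, rounded up to 5,452; 6,260 present. Satisfied.
Vote: requires a majority of the votes cast (6,260 − 341 abstaining = 5,919); a majority of 5919 is 2960, so 2,960 needed; 2,964 in favor. Satisfied.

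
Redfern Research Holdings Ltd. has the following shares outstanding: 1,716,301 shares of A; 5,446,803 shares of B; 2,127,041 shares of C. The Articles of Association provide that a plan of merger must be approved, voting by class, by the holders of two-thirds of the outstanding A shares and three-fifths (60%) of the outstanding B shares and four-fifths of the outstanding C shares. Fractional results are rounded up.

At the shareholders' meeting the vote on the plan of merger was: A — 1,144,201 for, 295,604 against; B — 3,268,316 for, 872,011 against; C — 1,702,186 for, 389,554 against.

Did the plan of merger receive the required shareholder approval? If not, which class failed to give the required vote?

A: 2/3 of 1716301 = 1144200.67, rounded up to 1144201; 1,144,201 required, 1,144,201 in favor — approved.
B: 3/5 of 5446803 = 3268081.80, rounded up to 3268082; 3,268,082 required, 3,268,316 in favor — approved.
C: 4/5 of 2127041 = 1701632.80, rounded up to 1701633; 1,701,633 required, 1,702,186 in favor — approved.

Approved — every class gave the required vote.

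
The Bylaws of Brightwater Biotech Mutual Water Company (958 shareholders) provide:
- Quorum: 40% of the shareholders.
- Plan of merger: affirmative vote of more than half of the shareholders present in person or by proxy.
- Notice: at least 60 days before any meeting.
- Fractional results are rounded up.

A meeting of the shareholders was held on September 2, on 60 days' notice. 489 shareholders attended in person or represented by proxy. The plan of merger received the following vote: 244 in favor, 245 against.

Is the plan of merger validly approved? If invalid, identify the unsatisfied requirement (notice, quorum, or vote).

Invalid — vote requirement not satisfied.

Notice: 60 days given; 60 required. Satisfied.
Quorum: 40% of 958 = 383.20, rounded up to 384; 489 present. Satisfied.
Vote: requires a majority of those present (489); a majority of 489 is 245, so 245 needed; 244 in favor. Not satisfied.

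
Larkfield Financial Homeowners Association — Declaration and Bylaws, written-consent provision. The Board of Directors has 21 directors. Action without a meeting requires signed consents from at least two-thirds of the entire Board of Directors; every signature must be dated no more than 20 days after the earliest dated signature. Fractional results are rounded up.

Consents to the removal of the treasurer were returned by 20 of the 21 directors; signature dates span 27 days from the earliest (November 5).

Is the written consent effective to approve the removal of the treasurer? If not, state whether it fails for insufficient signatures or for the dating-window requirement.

Not effective — dating-window requirement not satisfied.

Signatures required: at least two-thirds of 21 — 2/3 of 21 = 14, so 14 needed; 20 signed. Sufficient.
Dating window: the latest signature is 27 days after the earliest; the limit is 20 days. Outside the window.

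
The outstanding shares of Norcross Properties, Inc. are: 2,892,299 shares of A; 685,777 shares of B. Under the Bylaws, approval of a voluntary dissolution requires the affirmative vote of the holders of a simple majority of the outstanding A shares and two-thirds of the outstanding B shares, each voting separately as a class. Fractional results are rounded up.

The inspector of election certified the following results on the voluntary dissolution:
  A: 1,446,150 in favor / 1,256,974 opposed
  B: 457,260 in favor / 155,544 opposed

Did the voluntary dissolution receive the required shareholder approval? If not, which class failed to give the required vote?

Approved — every class gave the required vote.

A: a majority of 2892299 is 1446150; 1,446,150 required, 1,446,150 in favor — approved.
B: 2/3 of 685777 = 457184.67, rounded up to 457185; 457,185 required, 457,260 in favor — approved.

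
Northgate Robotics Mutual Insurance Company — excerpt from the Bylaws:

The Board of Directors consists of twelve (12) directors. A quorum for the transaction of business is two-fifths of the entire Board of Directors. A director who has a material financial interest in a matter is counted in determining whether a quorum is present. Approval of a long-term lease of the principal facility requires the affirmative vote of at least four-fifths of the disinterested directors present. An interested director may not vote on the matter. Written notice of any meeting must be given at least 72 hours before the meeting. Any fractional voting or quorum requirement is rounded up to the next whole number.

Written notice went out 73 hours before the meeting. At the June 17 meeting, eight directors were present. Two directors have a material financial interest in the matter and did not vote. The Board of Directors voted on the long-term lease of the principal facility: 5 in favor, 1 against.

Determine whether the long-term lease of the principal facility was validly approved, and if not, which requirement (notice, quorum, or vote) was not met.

Valid — all requirements satisfied.

Notice: 73 hours given; 72 required (73 ≥ 72). Satisfied.
Quorum: 8 present (interested directors count toward quorum); quorum is 5. Satisfied.
Vote: the long-term lease of the principal facility requires four-fifths of the disinterested directors present (8 − 2 = 6). 4/5 of 6 = 4.80, rounded up to 5, so 5 affirmative votes are needed; 5 voted in favor. Satisfied.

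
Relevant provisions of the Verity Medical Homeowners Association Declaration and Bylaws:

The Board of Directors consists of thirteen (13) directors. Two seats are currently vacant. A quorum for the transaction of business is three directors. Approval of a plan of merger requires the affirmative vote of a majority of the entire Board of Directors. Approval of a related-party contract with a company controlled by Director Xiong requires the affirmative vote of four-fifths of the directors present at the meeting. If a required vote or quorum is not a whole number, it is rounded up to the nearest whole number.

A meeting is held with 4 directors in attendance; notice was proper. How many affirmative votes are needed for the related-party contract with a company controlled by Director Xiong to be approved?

The related-party contract with a company controlled by Director Xiong requires four-fifths of the directors present (4).
4/5 of 4 = 3.20, rounded up to 4.

4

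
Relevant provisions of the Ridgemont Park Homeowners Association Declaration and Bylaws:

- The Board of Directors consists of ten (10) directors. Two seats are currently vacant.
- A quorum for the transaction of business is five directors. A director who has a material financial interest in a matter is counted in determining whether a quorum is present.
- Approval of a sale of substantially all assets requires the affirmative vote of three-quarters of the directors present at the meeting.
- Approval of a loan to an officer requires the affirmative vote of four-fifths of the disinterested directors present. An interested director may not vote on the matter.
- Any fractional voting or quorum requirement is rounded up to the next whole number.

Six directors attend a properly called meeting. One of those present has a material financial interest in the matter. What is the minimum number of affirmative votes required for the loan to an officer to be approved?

4

The loan to an officer requires four-fifths of the disinterested directors present (6 − 1 = 5).
4/5 of 5 = 4.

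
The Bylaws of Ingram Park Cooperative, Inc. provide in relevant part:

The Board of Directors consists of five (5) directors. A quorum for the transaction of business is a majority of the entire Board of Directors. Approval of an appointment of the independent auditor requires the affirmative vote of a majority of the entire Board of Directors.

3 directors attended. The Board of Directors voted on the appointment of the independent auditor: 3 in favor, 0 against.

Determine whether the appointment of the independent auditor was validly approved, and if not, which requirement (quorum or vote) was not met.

Valid — all requirements satisfied.

Quorum: 3 present; quorum is 3. Satisfied.
Vote: the appointment of the independent auditor requires a majority of the entire Board of Directors (5). A majority of 5 is 3, so 3 affirmative votes are needed; 3 voted in favor. Satisfied.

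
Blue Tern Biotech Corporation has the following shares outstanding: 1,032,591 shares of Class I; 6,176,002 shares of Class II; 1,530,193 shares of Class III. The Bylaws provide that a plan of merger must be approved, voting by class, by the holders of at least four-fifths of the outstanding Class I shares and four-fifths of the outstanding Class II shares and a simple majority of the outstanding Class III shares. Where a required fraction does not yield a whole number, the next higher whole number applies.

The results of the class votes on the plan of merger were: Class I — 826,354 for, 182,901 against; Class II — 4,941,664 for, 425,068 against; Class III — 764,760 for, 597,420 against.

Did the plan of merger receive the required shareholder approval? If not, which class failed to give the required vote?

Not approved — the Class III shares did not give the required vote.

Class I: 4/5 of 1032591 = 826072.80, rounded up to 826073; 826,073 required, 826,354 in favor — approved.
Class II: 4/5 of 6176002 = 4940801.60, rounded up to 4940802; 4,940,802 required, 4,941,664 in favor — approved.
Class III: a majority of 1530193 is 765097; 765,097 required, 764,760 in favor — not approved.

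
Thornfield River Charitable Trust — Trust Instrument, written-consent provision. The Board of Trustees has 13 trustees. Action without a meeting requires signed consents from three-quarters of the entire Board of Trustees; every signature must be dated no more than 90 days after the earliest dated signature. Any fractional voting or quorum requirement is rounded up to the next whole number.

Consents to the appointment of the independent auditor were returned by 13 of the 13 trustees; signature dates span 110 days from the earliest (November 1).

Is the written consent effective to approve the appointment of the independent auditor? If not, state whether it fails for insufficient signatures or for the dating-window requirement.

Not effective — dating-window requirement not satisfied.

Signatures required: three-quarters of 13 — 3/4 of 13 = 9.75, rounded up to 10, so 10 needed; 13 signed. Sufficient.
Dating window: the latest signature is 110 days after the earliest; the limit is 90 days. Outside the window.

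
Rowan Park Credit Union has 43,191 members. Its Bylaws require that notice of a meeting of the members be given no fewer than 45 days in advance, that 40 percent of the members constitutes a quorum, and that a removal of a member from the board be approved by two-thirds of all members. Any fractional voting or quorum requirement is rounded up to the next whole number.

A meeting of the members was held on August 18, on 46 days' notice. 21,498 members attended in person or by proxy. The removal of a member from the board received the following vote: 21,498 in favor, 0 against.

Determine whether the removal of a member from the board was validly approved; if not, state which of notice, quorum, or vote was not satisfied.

Notice: 46 days given; 45 required. Satisfied.
Quorum: 40% of 43,191 = 17,276.40, rounded up to 17,277; 21,498 present. Satisfied.
Vote: requires two-thirds of all members (43,191); 2/3 of 43191 = 28794, so 28,794 needed; 21,498 in favor. Not satisfied.

Invalid — vote requirement not satisfied.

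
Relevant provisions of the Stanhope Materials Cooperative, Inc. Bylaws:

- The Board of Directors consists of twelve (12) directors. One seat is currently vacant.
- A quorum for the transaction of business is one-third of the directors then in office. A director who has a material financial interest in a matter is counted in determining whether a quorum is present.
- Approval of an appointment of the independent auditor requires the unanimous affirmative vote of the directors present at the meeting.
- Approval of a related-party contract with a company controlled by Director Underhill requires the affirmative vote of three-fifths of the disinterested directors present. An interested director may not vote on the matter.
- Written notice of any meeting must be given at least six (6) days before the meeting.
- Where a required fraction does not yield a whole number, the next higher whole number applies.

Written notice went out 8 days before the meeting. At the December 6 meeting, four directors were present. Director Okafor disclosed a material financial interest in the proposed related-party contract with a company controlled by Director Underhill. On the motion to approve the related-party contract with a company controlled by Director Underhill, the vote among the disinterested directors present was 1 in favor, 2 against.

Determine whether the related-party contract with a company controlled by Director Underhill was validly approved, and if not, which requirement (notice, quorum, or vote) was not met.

Notice: 8 days given; 6 required (8 ≥ 6). Satisfied.
Quorum: 4 present (interested directors count toward quorum); quorum is 4. Satisfied.
Vote: the related-party contract with a company controlled by Director Underhill requires three-fifths of the disinterested directors present (4 − 1 = 3). 3/5 of 3 = 1.80, rounded up to 2, so 2 affirmative votes are needed; 1 voted in favor. Not satisfied.

Invalid — vote requirement not satisfied.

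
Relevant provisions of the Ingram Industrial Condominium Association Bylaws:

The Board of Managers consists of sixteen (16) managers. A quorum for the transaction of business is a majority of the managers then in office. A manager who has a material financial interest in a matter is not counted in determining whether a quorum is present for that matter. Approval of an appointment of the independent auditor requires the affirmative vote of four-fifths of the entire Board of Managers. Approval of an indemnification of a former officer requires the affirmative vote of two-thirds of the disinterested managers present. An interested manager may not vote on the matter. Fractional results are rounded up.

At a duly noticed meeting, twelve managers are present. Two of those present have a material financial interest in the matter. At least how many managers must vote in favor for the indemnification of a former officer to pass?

The indemnification of a former officer requires two-thirds of the disinterested managers present (12 − 2 = 10).
2/3 of 10 = 6.67, rounded up to 7.

7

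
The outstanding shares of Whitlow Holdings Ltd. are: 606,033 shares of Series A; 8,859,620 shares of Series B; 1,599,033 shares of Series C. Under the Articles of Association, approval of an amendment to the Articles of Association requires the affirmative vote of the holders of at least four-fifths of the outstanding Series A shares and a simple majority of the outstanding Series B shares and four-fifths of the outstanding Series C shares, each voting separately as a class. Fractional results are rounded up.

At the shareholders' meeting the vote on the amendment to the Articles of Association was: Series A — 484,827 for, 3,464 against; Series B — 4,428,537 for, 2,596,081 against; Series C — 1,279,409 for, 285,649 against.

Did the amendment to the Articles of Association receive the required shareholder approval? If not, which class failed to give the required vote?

Not approved — the Series B shares did not give the required vote.

Series A: 4/5 of 606033 = 484826.40, rounded up to 484827; 484,827 required, 484,827 in favor — approved.
Series B: a majority of 8859620 is 4429811; 4,429,811 required, 4,428,537 in favor — not approved.
Series C: 4/5 of 1599033 = 1279226.40, rounded up to 1279227; 1,279,227 required, 1,279,409 in favor — approved.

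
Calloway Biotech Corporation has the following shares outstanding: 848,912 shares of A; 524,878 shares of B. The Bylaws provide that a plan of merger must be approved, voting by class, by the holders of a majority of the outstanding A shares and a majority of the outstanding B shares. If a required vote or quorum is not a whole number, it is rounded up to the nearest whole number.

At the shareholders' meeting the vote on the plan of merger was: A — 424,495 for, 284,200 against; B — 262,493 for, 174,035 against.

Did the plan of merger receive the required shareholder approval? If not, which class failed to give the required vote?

A: a majority of 848912 is 424457; 424,457 required, 424,495 in favor — approved.
B: a majority of 524878 is 262440; 262,440 required, 262,493 in favor — approved.

Approved — every class gave the required vote.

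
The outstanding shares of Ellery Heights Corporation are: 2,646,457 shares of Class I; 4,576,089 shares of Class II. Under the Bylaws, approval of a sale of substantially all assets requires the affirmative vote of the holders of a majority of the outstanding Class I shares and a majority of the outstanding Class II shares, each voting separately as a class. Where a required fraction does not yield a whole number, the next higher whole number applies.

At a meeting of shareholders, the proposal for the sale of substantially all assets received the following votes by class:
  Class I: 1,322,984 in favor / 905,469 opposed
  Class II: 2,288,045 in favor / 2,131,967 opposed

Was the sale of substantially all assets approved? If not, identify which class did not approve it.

Not approved — the Class I shares did not give the required vote.

Class I: a majority of 2646457 is 1323229; 1,323,229 required, 1,322,984 in favor — not approved.
Class II: a majority of 4576089 is 2288045; 2,288,045 required, 2,288,045 in favor — approved.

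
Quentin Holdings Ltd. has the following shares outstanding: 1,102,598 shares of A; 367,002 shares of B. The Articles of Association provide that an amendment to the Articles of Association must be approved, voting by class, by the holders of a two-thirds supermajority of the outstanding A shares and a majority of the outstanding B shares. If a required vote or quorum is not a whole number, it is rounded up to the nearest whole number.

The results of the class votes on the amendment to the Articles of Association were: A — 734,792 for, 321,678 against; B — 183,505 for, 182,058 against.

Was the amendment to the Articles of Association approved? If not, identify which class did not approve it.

Not approved — the A shares did not give the required vote.

A: 2/3 of 1102598 = 735065.33, rounded up to 735066; 735,066 required, 734,792 in favor — not approved.
B: a majority of 367002 is 183502; 183,502 required, 183,505 in favor — approved.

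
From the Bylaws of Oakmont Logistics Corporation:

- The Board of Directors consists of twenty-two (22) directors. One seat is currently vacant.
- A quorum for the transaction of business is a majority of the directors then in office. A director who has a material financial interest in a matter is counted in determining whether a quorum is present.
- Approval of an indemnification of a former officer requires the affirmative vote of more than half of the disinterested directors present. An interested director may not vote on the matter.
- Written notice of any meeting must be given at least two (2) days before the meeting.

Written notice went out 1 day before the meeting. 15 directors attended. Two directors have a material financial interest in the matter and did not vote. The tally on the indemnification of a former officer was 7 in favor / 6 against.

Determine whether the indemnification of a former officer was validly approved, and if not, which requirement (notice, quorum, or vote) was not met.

Notice: 1 day given; 2 required (1 < 2). Not satisfied.
Quorum: 15 present (interested directors count toward quorum); quorum is 11. Satisfied.
Vote: the indemnification of a former officer requires a majority of the disinterested directors present (15 − 2 = 13). A majority of 13 is 7, so 7 affirmative votes are needed; 7 voted in favor. Satisfied.

Invalid — notice requirement not satisfied.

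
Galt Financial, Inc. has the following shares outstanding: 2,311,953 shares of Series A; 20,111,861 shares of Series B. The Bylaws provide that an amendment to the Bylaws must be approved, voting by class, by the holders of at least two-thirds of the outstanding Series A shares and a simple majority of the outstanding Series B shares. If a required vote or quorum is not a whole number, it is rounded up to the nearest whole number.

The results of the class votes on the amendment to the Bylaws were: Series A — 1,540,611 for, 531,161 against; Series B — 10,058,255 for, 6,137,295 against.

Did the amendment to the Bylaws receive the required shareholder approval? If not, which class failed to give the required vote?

Series A: 2/3 of 2311953 = 1541302; 1,541,302 required, 1,540,611 in favor — not approved.
Series B: a majority of 20111861 is 10055931; 10,055,931 required, 10,058,255 in favor — approved.

Not approved — the Series A shares did not give the required vote.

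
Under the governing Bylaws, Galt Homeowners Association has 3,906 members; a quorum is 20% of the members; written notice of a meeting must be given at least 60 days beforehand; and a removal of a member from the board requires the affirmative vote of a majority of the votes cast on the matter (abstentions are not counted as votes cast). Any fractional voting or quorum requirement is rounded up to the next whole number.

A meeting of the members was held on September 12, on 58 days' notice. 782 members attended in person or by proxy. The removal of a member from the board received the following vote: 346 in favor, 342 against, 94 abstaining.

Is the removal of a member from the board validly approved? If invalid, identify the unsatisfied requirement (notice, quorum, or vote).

Notice: 58 days given; 60 required. Not satisfied.
Quorum: 20% of 3,906 = 781.20, rounded up to 782; 782 present. Satisfied.
Vote: requires a majority of the votes cast (782 − 94 abstaining = 688); a majority of 688 is 345, so 345 needed; 346 in favor. Satisfied.

Invalid — notice requirement not satisfied.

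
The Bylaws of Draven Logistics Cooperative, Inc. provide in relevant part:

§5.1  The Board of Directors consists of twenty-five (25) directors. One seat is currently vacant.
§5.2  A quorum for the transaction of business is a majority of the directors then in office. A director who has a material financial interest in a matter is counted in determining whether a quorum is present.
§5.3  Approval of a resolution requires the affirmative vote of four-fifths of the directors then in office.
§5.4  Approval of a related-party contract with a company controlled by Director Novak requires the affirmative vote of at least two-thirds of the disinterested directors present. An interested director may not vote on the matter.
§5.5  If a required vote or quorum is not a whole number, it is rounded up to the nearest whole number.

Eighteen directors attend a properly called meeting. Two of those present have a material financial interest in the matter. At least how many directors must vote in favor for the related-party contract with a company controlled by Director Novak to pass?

The related-party contract with a company controlled by Director Novak requires two-thirds of the disinterested directors present (18 − 2 = 16).
2/3 of 16 = 10.67, rounded up to 11.

11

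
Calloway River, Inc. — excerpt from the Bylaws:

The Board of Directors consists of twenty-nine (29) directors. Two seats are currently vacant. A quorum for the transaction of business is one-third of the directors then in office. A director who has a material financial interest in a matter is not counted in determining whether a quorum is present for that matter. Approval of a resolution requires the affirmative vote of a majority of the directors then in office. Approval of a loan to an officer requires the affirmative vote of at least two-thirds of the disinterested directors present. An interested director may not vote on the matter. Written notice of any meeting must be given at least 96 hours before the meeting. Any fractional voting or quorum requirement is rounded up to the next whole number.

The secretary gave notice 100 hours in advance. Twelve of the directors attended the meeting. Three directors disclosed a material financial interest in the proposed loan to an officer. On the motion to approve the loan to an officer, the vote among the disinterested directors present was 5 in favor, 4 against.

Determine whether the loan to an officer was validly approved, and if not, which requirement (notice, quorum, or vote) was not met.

Notice: 100 hours given; 96 required (100 ≥ 96). Satisfied.
Quorum: 12 present, but the 3 interested directors do not count, leaving 9. Quorum is 9. Satisfied.
Vote: the loan to an officer requires two-thirds of the disinterested directors present (12 − 3 = 9). 2/3 of 9 = 6, so 6 affirmative votes are needed; 5 voted in favor. Not satisfied.

Invalid — vote requirement not satisfied.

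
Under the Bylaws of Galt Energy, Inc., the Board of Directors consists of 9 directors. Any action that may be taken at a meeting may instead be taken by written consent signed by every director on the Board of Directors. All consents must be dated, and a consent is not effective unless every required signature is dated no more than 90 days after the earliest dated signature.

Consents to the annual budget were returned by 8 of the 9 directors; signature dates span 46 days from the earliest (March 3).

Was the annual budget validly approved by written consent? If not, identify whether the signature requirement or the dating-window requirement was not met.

Signatures required: all of 9 — unanimous means all 9, so 9 needed; 8 signed. Insufficient.
Dating window: the latest signature is 46 days after the earliest; the limit is 90 days. Within the window.

Not effective — insufficient signatures.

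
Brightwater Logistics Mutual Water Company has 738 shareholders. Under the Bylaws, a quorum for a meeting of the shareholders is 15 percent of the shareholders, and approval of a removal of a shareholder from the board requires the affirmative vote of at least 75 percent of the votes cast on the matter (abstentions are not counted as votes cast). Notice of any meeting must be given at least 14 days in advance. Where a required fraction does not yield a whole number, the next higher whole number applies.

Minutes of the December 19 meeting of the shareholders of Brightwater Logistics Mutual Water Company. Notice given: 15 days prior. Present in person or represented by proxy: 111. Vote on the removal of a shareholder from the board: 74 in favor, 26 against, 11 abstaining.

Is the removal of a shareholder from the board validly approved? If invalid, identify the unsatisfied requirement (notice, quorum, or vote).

Notice: 15 days given; 14 required. Satisfied.
Quorum: 15% of 738 = 110.70, rounded up to 111; 111 present. Satisfied.
Vote: requires three-fourths of the votes cast (111 − 11 abstaining = 100); 3/4 of 100 = 75, so 75 needed; 74 in favor. Not satisfied.

Invalid — vote requirement not satisfied.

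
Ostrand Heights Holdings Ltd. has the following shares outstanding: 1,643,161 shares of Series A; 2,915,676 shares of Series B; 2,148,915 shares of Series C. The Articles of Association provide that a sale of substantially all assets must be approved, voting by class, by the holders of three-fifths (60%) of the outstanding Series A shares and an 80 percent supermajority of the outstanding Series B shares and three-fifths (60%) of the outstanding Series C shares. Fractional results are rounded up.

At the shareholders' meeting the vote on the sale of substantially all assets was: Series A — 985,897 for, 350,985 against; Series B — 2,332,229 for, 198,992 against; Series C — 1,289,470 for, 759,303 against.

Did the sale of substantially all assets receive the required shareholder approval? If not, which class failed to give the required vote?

Not approved — the Series B shares did not give the required vote.

Series A: 3/5 of 1643161 = 985896.60, rounded up to 985897; 985,897 required, 985,897 in favor — approved.
Series B: 4/5 of 2915676 = 2332540.80, rounded up to 2332541; 2,332,541 required, 2,332,229 in favor — not approved.
Series C: 3/5 of 2148915 = 1289349; 1,289,349 required, 1,289,470 in favor — approved.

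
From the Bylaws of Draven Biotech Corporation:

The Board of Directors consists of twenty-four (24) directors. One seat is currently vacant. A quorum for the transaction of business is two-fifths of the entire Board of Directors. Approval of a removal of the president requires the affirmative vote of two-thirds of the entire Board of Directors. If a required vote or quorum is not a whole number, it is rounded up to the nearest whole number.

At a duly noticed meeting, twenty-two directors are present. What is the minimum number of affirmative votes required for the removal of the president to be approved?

16

The removal of the president requires two-thirds of the entire Board of Directors (24).
2/3 of 24 = 16.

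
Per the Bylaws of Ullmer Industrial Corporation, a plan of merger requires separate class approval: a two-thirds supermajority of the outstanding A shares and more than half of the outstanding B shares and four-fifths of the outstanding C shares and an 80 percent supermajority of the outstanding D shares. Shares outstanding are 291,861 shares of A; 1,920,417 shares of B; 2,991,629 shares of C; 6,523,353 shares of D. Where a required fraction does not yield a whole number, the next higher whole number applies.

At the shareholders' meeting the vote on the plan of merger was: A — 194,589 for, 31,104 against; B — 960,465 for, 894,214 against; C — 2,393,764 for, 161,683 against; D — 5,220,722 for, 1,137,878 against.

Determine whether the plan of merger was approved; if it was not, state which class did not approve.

A: 2/3 of 291861 = 194574; 194,574 required, 194,589 in favor — approved.
B: a majority of 1920417 is 960209; 960,209 required, 960,465 in favor — approved.
C: 4/5 of 2991629 = 2393303.20, rounded up to 2393304; 2,393,304 required, 2,393,764 in favor — approved.
D: 4/5 of 6523353 = 5218682.40, rounded up to 5218683; 5,218,683 required, 5,220,722 in favor — approved.

Approved — every class gave the required vote.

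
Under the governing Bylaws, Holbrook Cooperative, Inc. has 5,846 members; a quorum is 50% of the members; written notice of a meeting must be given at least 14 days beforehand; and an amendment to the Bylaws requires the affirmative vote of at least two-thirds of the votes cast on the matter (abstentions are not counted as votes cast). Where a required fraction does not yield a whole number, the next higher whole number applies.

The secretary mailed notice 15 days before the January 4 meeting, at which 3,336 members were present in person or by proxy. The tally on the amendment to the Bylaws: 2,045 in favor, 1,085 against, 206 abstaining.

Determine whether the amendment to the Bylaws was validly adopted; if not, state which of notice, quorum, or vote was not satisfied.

Notice: 15 days given; 14 required. Satisfied.
Quorum: 50% of 5,846 = 2,923; 3,336 present. Satisfied.
Vote: requires two-thirds of the votes cast (3,336 − 206 abstaining = 3,130); 2/3 of 3130 = 2086.67, rounded up to 2087, so 2,087 needed; 2,045 in favor. Not satisfied.

Invalid — vote requirement not satisfied.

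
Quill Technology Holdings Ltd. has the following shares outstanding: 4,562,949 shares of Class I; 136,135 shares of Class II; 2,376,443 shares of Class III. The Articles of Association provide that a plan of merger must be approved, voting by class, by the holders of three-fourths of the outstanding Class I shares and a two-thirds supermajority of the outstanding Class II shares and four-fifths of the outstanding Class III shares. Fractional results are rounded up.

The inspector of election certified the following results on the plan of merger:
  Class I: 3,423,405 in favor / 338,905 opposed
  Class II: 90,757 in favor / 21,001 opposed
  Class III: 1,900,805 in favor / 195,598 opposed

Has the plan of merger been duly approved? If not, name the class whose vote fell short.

Class I: 3/4 of 4562949 = 3422211.75, rounded up to 3422212; 3,422,212 required, 3,423,405 in favor — approved.
Class II: 2/3 of 136135 = 90756.67, rounded up to 90757; 90,757 required, 90,757 in favor — approved.
Class III: 4/5 of 2376443 = 1901154.40, rounded up to 1901155; 1,901,155 required, 1,900,805 in favor — not approved.

Not approved — the Class III shares did not give the required vote.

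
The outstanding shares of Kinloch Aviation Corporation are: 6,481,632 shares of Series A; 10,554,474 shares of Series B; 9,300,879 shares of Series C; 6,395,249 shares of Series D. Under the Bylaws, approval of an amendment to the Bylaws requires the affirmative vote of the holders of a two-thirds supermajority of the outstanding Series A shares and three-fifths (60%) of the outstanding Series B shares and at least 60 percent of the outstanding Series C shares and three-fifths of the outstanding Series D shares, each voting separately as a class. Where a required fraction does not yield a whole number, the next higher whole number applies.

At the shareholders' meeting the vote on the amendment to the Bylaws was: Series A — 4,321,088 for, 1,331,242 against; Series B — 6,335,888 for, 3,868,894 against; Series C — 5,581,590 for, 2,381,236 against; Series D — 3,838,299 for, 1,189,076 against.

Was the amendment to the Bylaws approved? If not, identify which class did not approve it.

Approved — every class gave the required vote.

Series A: 2/3 of 6481632 = 4321088; 4,321,088 required, 4,321,088 in favor — approved.
Series B: 3/5 of 10554474 = 6332684.40, rounded up to 6332685; 6,332,685 required, 6,335,888 in favor — approved.
Series C: 3/5 of 9300879 = 5580527.40, rounded up to 5580528; 5,580,528 required, 5,581,590 in favor — approved.
Series D: 3/5 of 6395249 = 3837149.40, rounded up to 3837150; 3,837,150 required, 3,838,299 in favor — approved.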